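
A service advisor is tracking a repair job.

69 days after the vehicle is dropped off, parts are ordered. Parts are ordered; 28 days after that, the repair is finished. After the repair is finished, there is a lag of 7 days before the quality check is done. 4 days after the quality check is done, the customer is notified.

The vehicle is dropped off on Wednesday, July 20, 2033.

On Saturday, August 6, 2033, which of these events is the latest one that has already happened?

The vehicle is dropped off: Jul 20, 2033.
Parts are ordered: Jul 20, 2033 + 69 days = Sep 27, 2033.
The repair is finished: Sep 27, 2033 + 28 days = Oct 25, 2033.
The quality check is done: Oct 25, 2033 + 7 days = Nov 1, 2033.
The customer is notified: Nov 1, 2033 + 4 days = Nov 5, 2033.
Aug 6, 2033 falls between when the vehicle is dropped off (Jul 20, 2033) and when parts are ordered (Sep 27, 2033).

The vehicle is dropped off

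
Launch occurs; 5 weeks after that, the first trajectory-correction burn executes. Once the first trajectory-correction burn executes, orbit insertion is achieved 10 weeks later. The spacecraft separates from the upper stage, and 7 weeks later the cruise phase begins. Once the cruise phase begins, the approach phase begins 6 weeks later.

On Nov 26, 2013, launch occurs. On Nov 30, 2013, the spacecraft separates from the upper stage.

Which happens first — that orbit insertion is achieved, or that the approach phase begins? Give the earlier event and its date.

Launch occurs: Nov 26, 2013.
The first trajectory-correction burn executes: Nov 26, 2013 + 5 weeks = Dec 31, 2013.
Orbit insertion is achieved: Dec 31, 2013 + 10 weeks = Mar 11, 2014.
The spacecraft separates from the upper stage: Nov 30, 2013.
The cruise phase begins: Nov 30, 2013 + 7 weeks = Jan 18, 2014.
The approach phase begins: Jan 18, 2014 + 6 weeks = Mar 1, 2014.
Comparing: orbit insertion is achieved on Mar 11, 2014 vs the approach phase begins on Mar 1, 2014. Earlier: the approach phase begins.

The approach phase begins — Mar 1, 2014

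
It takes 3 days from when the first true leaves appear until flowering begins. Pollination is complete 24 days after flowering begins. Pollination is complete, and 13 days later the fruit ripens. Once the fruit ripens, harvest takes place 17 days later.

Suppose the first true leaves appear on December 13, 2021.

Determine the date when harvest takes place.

February 8, 2022

The first true leaves appear: Dec 13, 2021.
Flowering begins: Dec 13, 2021 + 3 days = Dec 16, 2021.
Pollination is complete: Dec 16, 2021 + 24 days = Jan 9, 2022.
The fruit ripens: Jan 9, 2022 + 13 days = Jan 22, 2022.
Harvest takes place: Jan 22, 2022 + 17 days = Feb 8, 2022.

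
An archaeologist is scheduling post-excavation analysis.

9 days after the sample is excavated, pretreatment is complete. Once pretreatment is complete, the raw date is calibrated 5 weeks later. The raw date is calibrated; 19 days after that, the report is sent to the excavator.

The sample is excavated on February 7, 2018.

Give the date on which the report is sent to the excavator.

April 11, 2018

The sample is excavated: Feb 7, 2018.
Pretreatment is complete: Feb 7, 2018 + 9 days = Feb 16, 2018.
The raw date is calibrated: Feb 16, 2018 + 5 weeks = Mar 23, 2018.
The report is sent to the excavator: Mar 23, 2018 + 19 days = Apr 11, 2018.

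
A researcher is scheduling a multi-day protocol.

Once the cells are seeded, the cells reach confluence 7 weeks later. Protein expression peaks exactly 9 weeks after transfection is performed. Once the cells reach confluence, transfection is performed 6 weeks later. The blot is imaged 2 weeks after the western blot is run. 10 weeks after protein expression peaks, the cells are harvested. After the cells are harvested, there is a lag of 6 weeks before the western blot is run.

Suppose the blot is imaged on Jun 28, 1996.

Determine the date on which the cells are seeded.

The blot is imaged: Jun 28, 1996.
The western blot is run: Jun 28, 1996 − 2 weeks = Jun 14, 1996.
The cells are harvested: Jun 14, 1996 − 6 weeks = May 3, 1996.
Protein expression peaks: May 3, 1996 − 10 weeks = Feb 23, 1996.
Transfection is performed: Feb 23, 1996 − 9 weeks = Dec 22, 1995.
The cells reach confluence: Dec 22, 1995 − 6 weeks = Nov 10, 1995.
The cells are seeded: Nov 10, 1995 − 7 weeks = Sep 22, 1995.

Sep 22, 1995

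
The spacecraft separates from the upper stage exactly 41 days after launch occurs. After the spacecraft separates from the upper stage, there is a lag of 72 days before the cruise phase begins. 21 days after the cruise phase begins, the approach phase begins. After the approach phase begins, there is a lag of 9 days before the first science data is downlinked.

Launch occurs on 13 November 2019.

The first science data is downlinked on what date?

4 April 2020

Launch occurs: Nov 13, 2019.
The spacecraft separates from the upper stage: Nov 13, 2019 + 41 days = Dec 24, 2019.
The cruise phase begins: Dec 24, 2019 + 72 days = Mar 5, 2020.
The approach phase begins: Mar 5, 2020 + 21 days = Mar 26, 2020.
The first science data is downlinked: Mar 26, 2020 + 9 days = Apr 4, 2020.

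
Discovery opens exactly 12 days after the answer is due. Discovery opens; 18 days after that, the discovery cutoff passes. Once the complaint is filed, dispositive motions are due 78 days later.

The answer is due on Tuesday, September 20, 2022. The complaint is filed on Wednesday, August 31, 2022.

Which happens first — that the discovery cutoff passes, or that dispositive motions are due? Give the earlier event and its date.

The answer is due: Sep 20, 2022.
Discovery opens: Sep 20, 2022 + 12 days = Oct 2, 2022.
The discovery cutoff passes: Oct 2, 2022 + 18 days = Oct 20, 2022.
The complaint is filed: Aug 31, 2022.
Dispositive motions are due: Aug 31, 2022 + 78 days = Nov 17, 2022.
Comparing: the discovery cutoff passes on Oct 20, 2022 vs dispositive motions are due on Nov 17, 2022. Earlier: the discovery cutoff passes.

The discovery cutoff passes — Thursday, October 20, 2022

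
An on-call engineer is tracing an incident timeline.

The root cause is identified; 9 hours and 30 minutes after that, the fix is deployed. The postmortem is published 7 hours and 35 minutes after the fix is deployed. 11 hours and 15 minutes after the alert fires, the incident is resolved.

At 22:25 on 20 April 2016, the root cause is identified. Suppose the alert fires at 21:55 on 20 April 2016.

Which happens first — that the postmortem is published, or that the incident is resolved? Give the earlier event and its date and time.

The incident is resolved — 09:10 on 21 April 2016

The root cause is identified: 22:25 Apr 20, 2016.
The fix is deployed: 22:25 Apr 20, 2016 + 9h30m = 07:55 Apr 21, 2016.
The postmortem is published: 07:55 Apr 21, 2016 + 7h35m = 15:30 Apr 21, 2016.
The alert fires: 21:55 Apr 20, 2016.
The incident is resolved: 21:55 Apr 20, 2016 + 11h15m = 09:10 Apr 21, 2016.
Comparing: the postmortem is published at 15:30 Apr 21, 2016 vs the incident is resolved at 09:10 Apr 21, 2016. Earlier: the incident is resolved.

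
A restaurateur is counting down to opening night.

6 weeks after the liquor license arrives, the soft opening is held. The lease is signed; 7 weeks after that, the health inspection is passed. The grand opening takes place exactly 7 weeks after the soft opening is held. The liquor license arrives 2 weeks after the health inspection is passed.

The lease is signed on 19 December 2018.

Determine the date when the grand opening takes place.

22 May 2019

The lease is signed: Dec 19, 2018.
The health inspection is passed: Dec 19, 2018 + 7 weeks = Feb 6, 2019.
The liquor license arrives: Feb 6, 2019 + 2 weeks = Feb 20, 2019.
The soft opening is held: Feb 20, 2019 + 6 weeks = Apr 3, 2019.
The grand opening takes place: Apr 3, 2019 + 7 weeks = May 22, 2019.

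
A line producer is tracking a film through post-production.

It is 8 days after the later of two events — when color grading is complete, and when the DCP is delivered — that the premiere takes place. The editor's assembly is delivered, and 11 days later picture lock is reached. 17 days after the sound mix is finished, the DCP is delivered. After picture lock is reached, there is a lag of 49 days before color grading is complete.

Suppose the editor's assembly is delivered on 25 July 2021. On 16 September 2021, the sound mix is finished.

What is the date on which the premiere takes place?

11 October 2021

The editor's assembly is delivered: Jul 25, 2021.
Picture lock is reached: Jul 25, 2021 + 11 days = Aug 5, 2021.
Color grading is complete: Aug 5, 2021 + 49 days = Sep 23, 2021.
The sound mix is finished: Sep 16, 2021.
The DCP is delivered: Sep 16, 2021 + 17 days = Oct 3, 2021.
Both prerequisites met — color grading is complete (Sep 23, 2021), the DCP is delivered (Oct 3, 2021); the later is Oct 3, 2021.
The premiere takes place: Oct 3, 2021 + 8 days = Oct 11, 2021.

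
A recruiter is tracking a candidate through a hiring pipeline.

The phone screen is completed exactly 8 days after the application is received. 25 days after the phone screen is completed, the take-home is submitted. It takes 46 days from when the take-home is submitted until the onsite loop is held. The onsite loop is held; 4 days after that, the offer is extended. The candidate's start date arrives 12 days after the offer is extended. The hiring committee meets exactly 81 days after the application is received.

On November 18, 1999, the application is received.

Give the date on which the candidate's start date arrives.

The application is received: Nov 18, 1999.
The phone screen is completed: Nov 18, 1999 + 8 days = Nov 26, 1999.
The take-home is submitted: Nov 26, 1999 + 25 days = Dec 21, 1999.
The onsite loop is held: Dec 21, 1999 + 46 days = Feb 5, 2000.
The offer is extended: Feb 5, 2000 + 4 days = Feb 9, 2000.
The candidate's start date arrives: Feb 9, 2000 + 12 days = Feb 21, 2000.

February 21, 2000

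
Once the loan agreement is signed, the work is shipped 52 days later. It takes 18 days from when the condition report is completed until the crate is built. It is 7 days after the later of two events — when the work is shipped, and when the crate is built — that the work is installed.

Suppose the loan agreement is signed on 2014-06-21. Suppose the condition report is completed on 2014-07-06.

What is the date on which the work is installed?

The loan agreement is signed: Jun 21, 2014.
The work is shipped: Jun 21, 2014 + 52 days = Aug 12, 2014.
The condition report is completed: Jul 6, 2014.
The crate is built: Jul 6, 2014 + 18 days = Jul 24, 2014.
Both prerequisites met — the work is shipped (Aug 12, 2014), the crate is built (Jul 24, 2014); the later is Aug 12, 2014.
The work is installed: Aug 12, 2014 + 7 days = Aug 19, 2014.

2014-08-19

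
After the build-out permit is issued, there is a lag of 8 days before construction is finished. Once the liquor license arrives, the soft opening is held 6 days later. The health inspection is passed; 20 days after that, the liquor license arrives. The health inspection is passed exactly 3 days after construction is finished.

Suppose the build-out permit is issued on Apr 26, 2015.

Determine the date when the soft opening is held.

The build-out permit is issued: Apr 26, 2015.
Construction is finished: Apr 26, 2015 + 8 days = May 4, 2015.
The health inspection is passed: May 4, 2015 + 3 days = May 7, 2015.
The liquor license arrives: May 7, 2015 + 20 days = May 27, 2015.
The soft opening is held: May 27, 2015 + 6 days = Jun 2, 2015.

Jun 2, 2015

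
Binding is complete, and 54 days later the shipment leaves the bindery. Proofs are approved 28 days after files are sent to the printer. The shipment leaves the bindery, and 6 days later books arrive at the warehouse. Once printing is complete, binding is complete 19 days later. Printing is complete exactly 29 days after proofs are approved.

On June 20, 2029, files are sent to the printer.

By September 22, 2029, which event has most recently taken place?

Files are sent to the printer: Jun 20, 2029.
Proofs are approved: Jun 20, 2029 + 28 days = Jul 18, 2029.
Printing is complete: Jul 18, 2029 + 29 days = Aug 16, 2029.
Binding is complete: Aug 16, 2029 + 19 days = Sep 4, 2029.
The shipment leaves the bindery: Sep 4, 2029 + 54 days = Oct 28, 2029.
Books arrive at the warehouse: Oct 28, 2029 + 6 days = Nov 3, 2029.
Sep 22, 2029 falls between when binding is complete (Sep 4, 2029) and when the shipment leaves the bindery (Oct 28, 2029).

Binding is complete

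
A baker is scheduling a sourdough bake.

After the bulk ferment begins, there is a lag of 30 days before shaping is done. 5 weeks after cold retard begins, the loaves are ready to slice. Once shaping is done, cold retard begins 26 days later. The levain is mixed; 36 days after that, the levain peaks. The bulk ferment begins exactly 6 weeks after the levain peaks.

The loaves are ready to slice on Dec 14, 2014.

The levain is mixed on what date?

Jun 28, 2014

The loaves are ready to slice: Dec 14, 2014.
Cold retard begins: Dec 14, 2014 − 5 weeks = Nov 9, 2014.
Shaping is done: Nov 9, 2014 − 26 days = Oct 14, 2014.
The bulk ferment begins: Oct 14, 2014 − 30 days = Sep 14, 2014.
The levain peaks: Sep 14, 2014 − 6 weeks = Aug 3, 2014.
The levain is mixed: Aug 3, 2014 − 36 days = Jun 28, 2014.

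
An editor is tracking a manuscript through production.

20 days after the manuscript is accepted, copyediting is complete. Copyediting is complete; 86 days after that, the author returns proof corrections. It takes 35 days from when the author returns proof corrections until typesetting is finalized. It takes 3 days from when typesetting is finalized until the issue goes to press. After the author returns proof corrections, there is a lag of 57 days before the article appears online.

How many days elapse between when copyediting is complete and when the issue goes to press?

Causal path: copyediting is complete → the author returns proof corrections → typesetting is finalized → the issue goes to press.
Total delay along the path: 86 + 35 + 3 = 124 days.

124 days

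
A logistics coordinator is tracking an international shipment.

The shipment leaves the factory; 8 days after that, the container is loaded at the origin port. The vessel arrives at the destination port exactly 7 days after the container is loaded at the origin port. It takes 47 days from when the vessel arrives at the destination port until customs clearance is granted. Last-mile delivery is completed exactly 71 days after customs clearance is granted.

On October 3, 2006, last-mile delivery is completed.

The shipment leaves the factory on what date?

May 23, 2006

Last-mile delivery is completed: Oct 3, 2006.
Customs clearance is granted: Oct 3, 2006 − 71 days = Jul 24, 2006.
The vessel arrives at the destination port: Jul 24, 2006 − 47 days = Jun 7, 2006.
The container is loaded at the origin port: Jun 7, 2006 − 7 days = May 31, 2006.
The shipment leaves the factory: May 31, 2006 − 8 days = May 23, 2006.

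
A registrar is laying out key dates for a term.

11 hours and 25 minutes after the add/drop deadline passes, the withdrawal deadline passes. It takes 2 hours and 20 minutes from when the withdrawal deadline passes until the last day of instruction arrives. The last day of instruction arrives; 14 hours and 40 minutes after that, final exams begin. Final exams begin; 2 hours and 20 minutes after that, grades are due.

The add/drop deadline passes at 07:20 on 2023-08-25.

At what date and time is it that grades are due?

The add/drop deadline passes: 07:20 Aug 25, 2023.
The withdrawal deadline passes: 07:20 Aug 25, 2023 + 11h25m = 18:45 Aug 25, 2023.
The last day of instruction arrives: 18:45 Aug 25, 2023 + 2h20m = 21:05 Aug 25, 2023.
Final exams begin: 21:05 Aug 25, 2023 + 14h40m = 11:45 Aug 26, 2023.
Grades are due: 11:45 Aug 26, 2023 + 2h20m = 14:05 Aug 26, 2023.

14:05 on 2023-08-26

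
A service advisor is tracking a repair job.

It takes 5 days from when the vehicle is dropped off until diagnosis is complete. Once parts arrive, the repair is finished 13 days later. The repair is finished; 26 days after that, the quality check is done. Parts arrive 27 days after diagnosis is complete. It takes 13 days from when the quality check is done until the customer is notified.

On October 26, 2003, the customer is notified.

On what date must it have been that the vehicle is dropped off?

The customer is notified: Oct 26, 2003.
The quality check is done: Oct 26, 2003 − 13 days = Oct 13, 2003.
The repair is finished: Oct 13, 2003 − 26 days = Sep 17, 2003.
Parts arrive: Sep 17, 2003 − 13 days = Sep 4, 2003.
Diagnosis is complete: Sep 4, 2003 − 27 days = Aug 8, 2003.
The vehicle is dropped off: Aug 8, 2003 − 5 days = Aug 3, 2003.

August 3, 2003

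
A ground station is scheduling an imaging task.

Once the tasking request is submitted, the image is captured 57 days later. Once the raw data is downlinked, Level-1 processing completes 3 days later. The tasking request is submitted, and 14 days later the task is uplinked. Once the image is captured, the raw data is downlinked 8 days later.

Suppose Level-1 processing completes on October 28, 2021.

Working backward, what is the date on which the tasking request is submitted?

Level-1 processing completes: Oct 28, 2021.
The raw data is downlinked: Oct 28, 2021 − 3 days = Oct 25, 2021.
The image is captured: Oct 25, 2021 − 8 days = Oct 17, 2021.
The tasking request is submitted: Oct 17, 2021 − 57 days = Aug 21, 2021.

August 21, 2021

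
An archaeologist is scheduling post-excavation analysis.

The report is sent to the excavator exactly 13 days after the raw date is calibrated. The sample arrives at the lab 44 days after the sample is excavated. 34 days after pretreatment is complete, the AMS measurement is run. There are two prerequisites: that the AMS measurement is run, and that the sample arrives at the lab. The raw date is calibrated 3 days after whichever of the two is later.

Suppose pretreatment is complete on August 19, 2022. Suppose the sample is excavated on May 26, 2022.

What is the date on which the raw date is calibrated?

September 25, 2022

Pretreatment is complete: Aug 19, 2022.
The AMS measurement is run: Aug 19, 2022 + 34 days = Sep 22, 2022.
The sample is excavated: May 26, 2022.
The sample arrives at the lab: May 26, 2022 + 44 days = Jul 9, 2022.
Both prerequisites met — the AMS measurement is run (Sep 22, 2022), the sample arrives at the lab (Jul 9, 2022); the later is Sep 22, 2022.
The raw date is calibrated: Sep 22, 2022 + 3 days = Sep 25, 2022.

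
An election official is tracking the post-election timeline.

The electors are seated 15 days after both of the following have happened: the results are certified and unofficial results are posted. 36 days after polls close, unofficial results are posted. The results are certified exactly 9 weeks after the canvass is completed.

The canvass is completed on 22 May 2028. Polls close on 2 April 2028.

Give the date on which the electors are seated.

The canvass is completed: May 22, 2028.
The results are certified: May 22, 2028 + 9 weeks = Jul 24, 2028.
Polls close: Apr 2, 2028.
Unofficial results are posted: Apr 2, 2028 + 36 days = May 8, 2028.
Both prerequisites met — the results are certified (Jul 24, 2028), unofficial results are posted (May 8, 2028); the later is Jul 24, 2028.
The electors are seated: Jul 24, 2028 + 15 days = Aug 8, 2028.

8 August 2028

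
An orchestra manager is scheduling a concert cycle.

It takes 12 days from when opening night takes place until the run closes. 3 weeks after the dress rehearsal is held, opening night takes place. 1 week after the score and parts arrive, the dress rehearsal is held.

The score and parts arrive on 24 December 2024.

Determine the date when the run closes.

2 February 2025

The score and parts arrive: Dec 24, 2024.
The dress rehearsal is held: Dec 24, 2024 + 1 week = Dec 31, 2024.
Opening night takes place: Dec 31, 2024 + 3 weeks = Jan 21, 2025.
The run closes: Jan 21, 2025 + 12 days = Feb 2, 2025.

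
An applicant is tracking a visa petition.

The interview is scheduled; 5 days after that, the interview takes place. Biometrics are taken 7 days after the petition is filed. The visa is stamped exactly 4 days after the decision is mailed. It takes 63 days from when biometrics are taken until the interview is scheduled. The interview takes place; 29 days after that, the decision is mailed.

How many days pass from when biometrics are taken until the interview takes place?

Causal path: biometrics are taken → the interview is scheduled → the interview takes place.
Total delay along the path: 63 + 5 = 68 days.

68 days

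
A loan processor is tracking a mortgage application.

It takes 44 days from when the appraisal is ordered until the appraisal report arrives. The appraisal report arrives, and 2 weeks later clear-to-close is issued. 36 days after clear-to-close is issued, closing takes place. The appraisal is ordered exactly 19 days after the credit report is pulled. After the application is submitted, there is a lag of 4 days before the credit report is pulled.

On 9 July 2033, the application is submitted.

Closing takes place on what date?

The application is submitted: Jul 9, 2033.
The credit report is pulled: Jul 9, 2033 + 4 days = Jul 13, 2033.
The appraisal is ordered: Jul 13, 2033 + 19 days = Aug 1, 2033.
The appraisal report arrives: Aug 1, 2033 + 44 days = Sep 14, 2033.
Clear-to-close is issued: Sep 14, 2033 + 2 weeks = Sep 28, 2033.
Closing takes place: Sep 28, 2033 + 36 days = Nov 3, 2033.

3 November 2033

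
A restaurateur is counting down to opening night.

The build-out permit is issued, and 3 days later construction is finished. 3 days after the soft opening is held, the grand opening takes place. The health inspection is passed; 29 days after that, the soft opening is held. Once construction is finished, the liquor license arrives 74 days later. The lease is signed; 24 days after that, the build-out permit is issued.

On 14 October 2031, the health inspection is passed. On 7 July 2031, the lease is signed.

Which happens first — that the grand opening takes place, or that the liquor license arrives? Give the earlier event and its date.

The liquor license arrives — 16 October 2031

The health inspection is passed: Oct 14, 2031.
The soft opening is held: Oct 14, 2031 + 29 days = Nov 12, 2031.
The grand opening takes place: Nov 12, 2031 + 3 days = Nov 15, 2031.
The lease is signed: Jul 7, 2031.
The build-out permit is issued: Jul 7, 2031 + 24 days = Jul 31, 2031.
Construction is finished: Jul 31, 2031 + 3 days = Aug 3, 2031.
The liquor license arrives: Aug 3, 2031 + 74 days = Oct 16, 2031.
Comparing: the grand opening takes place on Nov 15, 2031 vs the liquor license arrives on Oct 16, 2031. Earlier: the liquor license arrives.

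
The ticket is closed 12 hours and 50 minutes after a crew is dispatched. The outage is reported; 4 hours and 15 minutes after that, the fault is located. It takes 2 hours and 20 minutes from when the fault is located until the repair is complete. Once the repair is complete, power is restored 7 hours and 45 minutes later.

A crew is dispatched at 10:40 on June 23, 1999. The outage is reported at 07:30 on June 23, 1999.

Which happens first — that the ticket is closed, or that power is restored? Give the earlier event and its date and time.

Power is restored — 21:50 on June 23, 1999

A crew is dispatched: 10:40 Jun 23, 1999.
The ticket is closed: 10:40 Jun 23, 1999 + 12h50m = 23:30 Jun 23, 1999.
The outage is reported: 07:30 Jun 23, 1999.
The fault is located: 07:30 Jun 23, 1999 + 4h15m = 11:45 Jun 23, 1999.
The repair is complete: 11:45 Jun 23, 1999 + 2h20m = 14:05 Jun 23, 1999.
Power is restored: 14:05 Jun 23, 1999 + 7h45m = 21:50 Jun 23, 1999.
Comparing: the ticket is closed at 23:30 Jun 23, 1999 vs power is restored at 21:50 Jun 23, 1999. Earlier: power is restored.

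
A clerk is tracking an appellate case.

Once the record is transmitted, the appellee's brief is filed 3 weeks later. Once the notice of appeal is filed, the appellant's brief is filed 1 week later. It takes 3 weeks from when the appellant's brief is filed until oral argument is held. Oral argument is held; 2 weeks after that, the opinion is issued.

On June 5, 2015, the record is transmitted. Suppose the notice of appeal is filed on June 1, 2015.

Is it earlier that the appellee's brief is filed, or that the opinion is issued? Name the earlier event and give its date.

The record is transmitted: Jun 5, 2015.
The appellee's brief is filed: Jun 5, 2015 + 3 weeks = Jun 26, 2015.
The notice of appeal is filed: Jun 1, 2015.
The appellant's brief is filed: Jun 1, 2015 + 1 week = Jun 8, 2015.
Oral argument is held: Jun 8, 2015 + 3 weeks = Jun 29, 2015.
The opinion is issued: Jun 29, 2015 + 2 weeks = Jul 13, 2015.
Comparing: the appellee's brief is filed on Jun 26, 2015 vs the opinion is issued on Jul 13, 2015. Earlier: the appellee's brief is filed.

The appellee's brief is filed — June 26, 2015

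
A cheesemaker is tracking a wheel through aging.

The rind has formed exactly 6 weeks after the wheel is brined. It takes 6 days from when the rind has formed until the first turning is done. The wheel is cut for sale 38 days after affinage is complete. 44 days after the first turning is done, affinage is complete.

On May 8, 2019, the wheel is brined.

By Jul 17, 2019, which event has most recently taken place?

The first turning is done

The wheel is brined: May 8, 2019.
The rind has formed: May 8, 2019 + 6 weeks = Jun 19, 2019.
The first turning is done: Jun 19, 2019 + 6 days = Jun 25, 2019.
Affinage is complete: Jun 25, 2019 + 44 days = Aug 8, 2019.
The wheel is cut for sale: Aug 8, 2019 + 38 days = Sep 15, 2019.
Jul 17, 2019 falls between when the first turning is done (Jun 25, 2019) and when affinage is complete (Aug 8, 2019).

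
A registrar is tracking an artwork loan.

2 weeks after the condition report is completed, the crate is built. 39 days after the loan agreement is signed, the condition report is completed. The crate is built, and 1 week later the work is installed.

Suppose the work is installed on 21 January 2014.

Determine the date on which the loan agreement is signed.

22 November 2013

The work is installed: Jan 21, 2014.
The crate is built: Jan 21, 2014 − 1 week = Jan 14, 2014.
The condition report is completed: Jan 14, 2014 − 2 weeks = Dec 31, 2013.
The loan agreement is signed: Dec 31, 2013 − 39 days = Nov 22, 2013.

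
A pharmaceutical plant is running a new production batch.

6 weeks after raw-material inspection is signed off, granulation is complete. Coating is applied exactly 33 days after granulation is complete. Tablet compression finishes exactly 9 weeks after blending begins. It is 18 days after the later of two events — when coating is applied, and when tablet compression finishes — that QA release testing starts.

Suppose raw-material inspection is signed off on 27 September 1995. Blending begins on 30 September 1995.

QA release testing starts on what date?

Raw-material inspection is signed off: Sep 27, 1995.
Granulation is complete: Sep 27, 1995 + 6 weeks = Nov 8, 1995.
Coating is applied: Nov 8, 1995 + 33 days = Dec 11, 1995.
Blending begins: Sep 30, 1995.
Tablet compression finishes: Sep 30, 1995 + 9 weeks = Dec 2, 1995.
Both prerequisites met — coating is applied (Dec 11, 1995), tablet compression finishes (Dec 2, 1995); the later is Dec 11, 1995.
QA release testing starts: Dec 11, 1995 + 18 days = Dec 29, 1995.

29 December 1995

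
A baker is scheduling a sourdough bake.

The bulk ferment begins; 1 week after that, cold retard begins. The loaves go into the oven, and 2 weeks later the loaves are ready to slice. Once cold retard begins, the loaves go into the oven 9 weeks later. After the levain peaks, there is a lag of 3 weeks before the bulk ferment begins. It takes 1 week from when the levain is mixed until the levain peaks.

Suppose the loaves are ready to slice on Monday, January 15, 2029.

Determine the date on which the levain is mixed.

The loaves are ready to slice: Jan 15, 2029.
The loaves go into the oven: Jan 15, 2029 − 2 weeks = Jan 1, 2029.
Cold retard begins: Jan 1, 2029 − 9 weeks = Oct 30, 2028.
The bulk ferment begins: Oct 30, 2028 − 1 week = Oct 23, 2028.
The levain peaks: Oct 23, 2028 − 3 weeks = Oct 2, 2028.
The levain is mixed: Oct 2, 2028 − 1 week = Sep 25, 2028.

Monday, September 25, 2028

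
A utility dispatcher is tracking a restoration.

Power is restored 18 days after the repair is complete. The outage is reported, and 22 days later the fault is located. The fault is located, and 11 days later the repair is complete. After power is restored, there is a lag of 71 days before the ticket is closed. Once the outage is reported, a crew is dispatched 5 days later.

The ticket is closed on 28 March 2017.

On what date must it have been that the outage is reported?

26 November 2016

The ticket is closed: Mar 28, 2017.
Power is restored: Mar 28, 2017 − 71 days = Jan 16, 2017.
The repair is complete: Jan 16, 2017 − 18 days = Dec 29, 2016.
The fault is located: Dec 29, 2016 − 11 days = Dec 18, 2016.
The outage is reported: Dec 18, 2016 − 22 days = Nov 26, 2016.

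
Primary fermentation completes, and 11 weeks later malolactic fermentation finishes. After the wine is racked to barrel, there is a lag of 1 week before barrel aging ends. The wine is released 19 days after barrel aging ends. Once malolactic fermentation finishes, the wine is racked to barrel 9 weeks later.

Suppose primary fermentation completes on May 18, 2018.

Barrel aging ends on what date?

Primary fermentation completes: May 18, 2018.
Malolactic fermentation finishes: May 18, 2018 + 11 weeks = Aug 3, 2018.
The wine is racked to barrel: Aug 3, 2018 + 9 weeks = Oct 5, 2018.
Barrel aging ends: Oct 5, 2018 + 1 week = Oct 12, 2018.

October 12, 2018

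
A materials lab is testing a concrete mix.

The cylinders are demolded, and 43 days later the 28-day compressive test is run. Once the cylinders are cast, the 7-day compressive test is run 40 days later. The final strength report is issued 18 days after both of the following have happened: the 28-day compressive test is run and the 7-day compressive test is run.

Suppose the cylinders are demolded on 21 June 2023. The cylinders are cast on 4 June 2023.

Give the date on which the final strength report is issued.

The cylinders are demolded: Jun 21, 2023.
The 28-day compressive test is run: Jun 21, 2023 + 43 days = Aug 3, 2023.
The cylinders are cast: Jun 4, 2023.
The 7-day compressive test is run: Jun 4, 2023 + 40 days = Jul 14, 2023.
Both prerequisites met — the 28-day compressive test is run (Aug 3, 2023), the 7-day compressive test is run (Jul 14, 2023); the later is Aug 3, 2023.
The final strength report is issued: Aug 3, 2023 + 18 days = Aug 21, 2023.

21 August 2023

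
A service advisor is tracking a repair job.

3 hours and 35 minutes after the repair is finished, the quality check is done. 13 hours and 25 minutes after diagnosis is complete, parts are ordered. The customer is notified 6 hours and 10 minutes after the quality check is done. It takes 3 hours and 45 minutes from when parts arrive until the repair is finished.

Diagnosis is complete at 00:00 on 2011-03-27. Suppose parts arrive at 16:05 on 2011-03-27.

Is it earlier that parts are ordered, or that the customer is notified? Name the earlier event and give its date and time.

Parts are ordered — 13:25 on 2011-03-27

Diagnosis is complete: 00:00 Mar 27, 2011.
Parts are ordered: 00:00 Mar 27, 2011 + 13h25m = 13:25 Mar 27, 2011.
Parts arrive: 16:05 Mar 27, 2011.
The repair is finished: 16:05 Mar 27, 2011 + 3h45m = 19:50 Mar 27, 2011.
The quality check is done: 19:50 Mar 27, 2011 + 3h35m = 23:25 Mar 27, 2011.
The customer is notified: 23:25 Mar 27, 2011 + 6h10m = 05:35 Mar 28, 2011.
Comparing: parts are ordered at 13:25 Mar 27, 2011 vs the customer is notified at 05:35 Mar 28, 2011. Earlier: parts are ordered.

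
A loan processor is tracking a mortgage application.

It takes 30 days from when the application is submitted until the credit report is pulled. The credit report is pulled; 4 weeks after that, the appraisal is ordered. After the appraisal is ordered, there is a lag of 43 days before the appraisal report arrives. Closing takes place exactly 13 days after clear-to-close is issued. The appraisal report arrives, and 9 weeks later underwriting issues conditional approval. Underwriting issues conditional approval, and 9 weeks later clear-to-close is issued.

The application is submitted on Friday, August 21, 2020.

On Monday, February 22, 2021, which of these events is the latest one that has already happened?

The application is submitted: Aug 21, 2020.
The credit report is pulled: Aug 21, 2020 + 30 days = Sep 20, 2020.
The appraisal is ordered: Sep 20, 2020 + 4 weeks = Oct 18, 2020.
The appraisal report arrives: Oct 18, 2020 + 43 days = Nov 30, 2020.
Underwriting issues conditional approval: Nov 30, 2020 + 9 weeks = Feb 1, 2021.
Clear-to-close is issued: Feb 1, 2021 + 9 weeks = Apr 5, 2021.
Closing takes place: Apr 5, 2021 + 13 days = Apr 18, 2021.
Feb 22, 2021 falls between when underwriting issues conditional approval (Feb 1, 2021) and when clear-to-close is issued (Apr 5, 2021).

Underwriting issues conditional approval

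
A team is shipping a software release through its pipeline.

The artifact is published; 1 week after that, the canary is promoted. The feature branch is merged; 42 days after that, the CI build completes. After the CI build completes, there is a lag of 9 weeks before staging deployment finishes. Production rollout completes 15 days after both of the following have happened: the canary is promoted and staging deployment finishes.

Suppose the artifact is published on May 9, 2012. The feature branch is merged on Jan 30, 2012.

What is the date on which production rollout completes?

May 31, 2012

The artifact is published: May 9, 2012.
The canary is promoted: May 9, 2012 + 1 week = May 16, 2012.
The feature branch is merged: Jan 30, 2012.
The CI build completes: Jan 30, 2012 + 42 days = Mar 12, 2012.
Staging deployment finishes: Mar 12, 2012 + 9 weeks = May 14, 2012.
Both prerequisites met — the canary is promoted (May 16, 2012), staging deployment finishes (May 14, 2012); the later is May 16, 2012.
Production rollout completes: May 16, 2012 + 15 days = May 31, 2012.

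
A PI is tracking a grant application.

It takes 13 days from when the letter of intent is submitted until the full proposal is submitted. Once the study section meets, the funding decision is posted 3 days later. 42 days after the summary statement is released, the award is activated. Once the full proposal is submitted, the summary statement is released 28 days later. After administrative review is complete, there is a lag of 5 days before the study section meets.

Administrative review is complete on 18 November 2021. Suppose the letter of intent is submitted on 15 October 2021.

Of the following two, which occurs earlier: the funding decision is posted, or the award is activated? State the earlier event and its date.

The funding decision is posted — 26 November 2021

Administrative review is complete: Nov 18, 2021.
The study section meets: Nov 18, 2021 + 5 days = Nov 23, 2021.
The funding decision is posted: Nov 23, 2021 + 3 days = Nov 26, 2021.
The letter of intent is submitted: Oct 15, 2021.
The full proposal is submitted: Oct 15, 2021 + 13 days = Oct 28, 2021.
The summary statement is released: Oct 28, 2021 + 28 days = Nov 25, 2021.
The award is activated: Nov 25, 2021 + 42 days = Jan 6, 2022.
Comparing: the funding decision is posted on Nov 26, 2021 vs the award is activated on Jan 6, 2022. Earlier: the funding decision is posted.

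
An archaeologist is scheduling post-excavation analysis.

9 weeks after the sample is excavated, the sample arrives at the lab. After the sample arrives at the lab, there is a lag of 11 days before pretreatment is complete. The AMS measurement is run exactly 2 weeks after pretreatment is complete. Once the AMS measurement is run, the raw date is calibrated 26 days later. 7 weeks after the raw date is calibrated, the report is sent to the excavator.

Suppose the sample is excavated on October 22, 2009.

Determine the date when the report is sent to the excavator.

The sample is excavated: Oct 22, 2009.
The sample arrives at the lab: Oct 22, 2009 + 9 weeks = Dec 24, 2009.
Pretreatment is complete: Dec 24, 2009 + 11 days = Jan 4, 2010.
The AMS measurement is run: Jan 4, 2010 + 2 weeks = Jan 18, 2010.
The raw date is calibrated: Jan 18, 2010 + 26 days = Feb 13, 2010.
The report is sent to the excavator: Feb 13, 2010 + 7 weeks = Apr 3, 2010.

April 3, 2010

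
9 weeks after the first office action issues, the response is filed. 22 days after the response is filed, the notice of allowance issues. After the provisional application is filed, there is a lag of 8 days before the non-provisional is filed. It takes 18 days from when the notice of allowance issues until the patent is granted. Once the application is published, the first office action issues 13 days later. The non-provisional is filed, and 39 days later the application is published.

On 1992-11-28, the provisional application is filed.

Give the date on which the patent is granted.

The provisional application is filed: Nov 28, 1992.
The non-provisional is filed: Nov 28, 1992 + 8 days = Dec 6, 1992.
The application is published: Dec 6, 1992 + 39 days = Jan 14, 1993.
The first office action issues: Jan 14, 1993 + 13 days = Jan 27, 1993.
The response is filed: Jan 27, 1993 + 9 weeks = Mar 31, 1993.
The notice of allowance issues: Mar 31, 1993 + 22 days = Apr 22, 1993.
The patent is granted: Apr 22, 1993 + 18 days = May 10, 1993.

1993-05-10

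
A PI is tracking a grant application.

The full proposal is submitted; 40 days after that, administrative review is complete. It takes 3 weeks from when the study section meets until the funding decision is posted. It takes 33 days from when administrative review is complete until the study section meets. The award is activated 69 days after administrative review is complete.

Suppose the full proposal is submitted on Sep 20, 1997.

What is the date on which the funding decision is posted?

The full proposal is submitted: Sep 20, 1997.
Administrative review is complete: Sep 20, 1997 + 40 days = Oct 30, 1997.
The study section meets: Oct 30, 1997 + 33 days = Dec 2, 1997.
The funding decision is posted: Dec 2, 1997 + 3 weeks = Dec 23, 1997.

Dec 23, 1997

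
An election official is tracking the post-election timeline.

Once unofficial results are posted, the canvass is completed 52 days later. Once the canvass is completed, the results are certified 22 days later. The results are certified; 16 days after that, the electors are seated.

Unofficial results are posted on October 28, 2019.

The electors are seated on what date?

January 26, 2020

Unofficial results are posted: Oct 28, 2019.
The canvass is completed: Oct 28, 2019 + 52 days = Dec 19, 2019.
The results are certified: Dec 19, 2019 + 22 days = Jan 10, 2020.
The electors are seated: Jan 10, 2020 + 16 days = Jan 26, 2020.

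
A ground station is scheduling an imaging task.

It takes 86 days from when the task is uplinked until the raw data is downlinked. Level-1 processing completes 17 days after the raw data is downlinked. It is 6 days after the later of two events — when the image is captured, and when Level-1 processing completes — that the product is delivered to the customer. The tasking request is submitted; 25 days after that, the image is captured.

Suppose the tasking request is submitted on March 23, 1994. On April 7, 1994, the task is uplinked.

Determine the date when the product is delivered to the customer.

The tasking request is submitted: Mar 23, 1994.
The image is captured: Mar 23, 1994 + 25 days = Apr 17, 1994.
The task is uplinked: Apr 7, 1994.
The raw data is downlinked: Apr 7, 1994 + 86 days = Jul 2, 1994.
Level-1 processing completes: Jul 2, 1994 + 17 days = Jul 19, 1994.
Both prerequisites met — the image is captured (Apr 17, 1994), Level-1 processing completes (Jul 19, 1994); the later is Jul 19, 1994.
The product is delivered to the customer: Jul 19, 1994 + 6 days = Jul 25, 1994.

July 25, 1994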